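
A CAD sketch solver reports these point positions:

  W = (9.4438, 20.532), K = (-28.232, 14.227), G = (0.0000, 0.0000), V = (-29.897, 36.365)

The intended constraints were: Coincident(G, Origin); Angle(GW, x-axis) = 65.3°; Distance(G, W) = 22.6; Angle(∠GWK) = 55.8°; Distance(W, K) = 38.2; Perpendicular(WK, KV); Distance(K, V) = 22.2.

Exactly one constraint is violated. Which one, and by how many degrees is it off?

Perpendicular(WK, KV) — off by 5.20°.

G = (0.00, 0.00) ✓; GW at 65.30° ✓; |GW| = 22.60 ✓; ∠GWK = 55.80° ✓; |WK| = 38.20 ✓; ∠(WK, KV) = 95.20° ✗; |KV| = 22.20 ✓.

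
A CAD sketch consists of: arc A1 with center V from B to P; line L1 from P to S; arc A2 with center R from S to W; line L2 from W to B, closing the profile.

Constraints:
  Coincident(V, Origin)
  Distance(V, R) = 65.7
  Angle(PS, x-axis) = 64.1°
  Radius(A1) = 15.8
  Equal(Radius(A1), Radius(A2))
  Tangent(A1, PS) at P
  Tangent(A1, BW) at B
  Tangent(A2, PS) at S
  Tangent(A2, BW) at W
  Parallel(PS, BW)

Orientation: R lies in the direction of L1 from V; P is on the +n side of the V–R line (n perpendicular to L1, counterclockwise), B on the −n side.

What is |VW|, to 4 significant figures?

67.57

The slot axis is L1's direction at 64.1°, so u = (cos 64.1°, sin 64.1°) = (0.4368, 0.8996) and n = (−sin 64.1°, cos 64.1°) = (-0.8996, 0.4368). V is at the origin and R lies 65.7 along u from V, so R = 65.7·u = (28.70, 59.10). Tangency of A1 to both parallel lines with radius 15.8 puts P and B at V ± 15.8·n: P = (-14.21, 6.901), B = (14.21, -6.901). Equal radii place S and W the same way about R: S = R + 15.8·n = (14.48, 66.00), W = R − 15.8·n = (42.91, 52.20). Then |VW| = |W − V| = 67.57.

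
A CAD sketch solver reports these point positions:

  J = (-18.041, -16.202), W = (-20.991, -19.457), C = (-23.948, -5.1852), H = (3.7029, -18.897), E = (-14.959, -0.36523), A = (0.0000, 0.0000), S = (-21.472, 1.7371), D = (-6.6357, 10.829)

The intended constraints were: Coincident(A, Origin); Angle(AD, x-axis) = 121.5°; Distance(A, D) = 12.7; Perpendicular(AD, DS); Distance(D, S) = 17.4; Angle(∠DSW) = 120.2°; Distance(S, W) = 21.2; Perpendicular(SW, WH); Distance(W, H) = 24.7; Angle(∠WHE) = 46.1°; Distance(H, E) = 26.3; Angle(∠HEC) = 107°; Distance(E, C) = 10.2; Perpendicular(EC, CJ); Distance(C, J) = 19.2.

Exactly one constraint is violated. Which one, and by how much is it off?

Distance(C, J) = 19.2 — off by 6.70.

A = (0.00, 0.00) ✓; AD at 121.5° ✓; |AD| = 12.70 ✓; ∠(AD, DS) = 90.00° ✓; |DS| = 17.40 ✓; ∠DSW = 120.2° ✓; |SW| = 21.20 ✓; ∠(SW, WH) = 90.00° ✓; |WH| = 24.70 ✓; ∠WHE = 46.10° ✓; |HE| = 26.30 ✓; ∠HEC = 107.0° ✓; |EC| = 10.20 ✓; ∠(EC, CJ) = 90.00° ✓; |CJ| = 12.50 ✗.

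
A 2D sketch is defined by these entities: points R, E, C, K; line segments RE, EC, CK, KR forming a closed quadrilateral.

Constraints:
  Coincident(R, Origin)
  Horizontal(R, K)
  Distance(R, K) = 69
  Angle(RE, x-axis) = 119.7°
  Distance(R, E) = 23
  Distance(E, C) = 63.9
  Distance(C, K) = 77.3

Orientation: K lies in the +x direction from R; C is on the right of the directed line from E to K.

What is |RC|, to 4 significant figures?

42.21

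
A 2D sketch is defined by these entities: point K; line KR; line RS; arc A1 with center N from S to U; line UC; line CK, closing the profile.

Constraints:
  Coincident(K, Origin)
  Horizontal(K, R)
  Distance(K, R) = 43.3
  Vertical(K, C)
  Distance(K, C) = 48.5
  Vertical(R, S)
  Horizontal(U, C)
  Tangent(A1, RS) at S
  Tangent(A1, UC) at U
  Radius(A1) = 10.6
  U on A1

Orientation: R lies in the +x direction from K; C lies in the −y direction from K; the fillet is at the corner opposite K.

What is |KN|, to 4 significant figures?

50.06

KC is vertical with |KC| = 48.5 and C on the −y side, so C = (0.000, -48.50). The virtual corner opposite K is at (43.30, -48.50). Since A1 is tangent to RS there, NS ⟂ RS and the tangent condition forces NU to be normal to UC, with radius 10.6, so the center N sits 10.6 in from both sides at N = (32.70, -37.90). Then |KN| = |N − K| = 50.06.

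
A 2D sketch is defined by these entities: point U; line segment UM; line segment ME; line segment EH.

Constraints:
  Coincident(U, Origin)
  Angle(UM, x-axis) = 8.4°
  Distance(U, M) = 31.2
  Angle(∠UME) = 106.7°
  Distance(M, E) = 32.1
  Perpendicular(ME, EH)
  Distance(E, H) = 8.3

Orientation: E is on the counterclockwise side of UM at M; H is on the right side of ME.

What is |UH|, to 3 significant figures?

56.1

U is at the origin; UM runs at 8.4° with length 31.2, so M = 31.2·(cos 8.4°, sin 8.4°) = (30.9, 4.56). ∠UME = 106.7°, so ME runs at 8.4° + (180° − 106.7°) = 81.7° from the x-axis; with |ME| = 32.1, E = M + 32.1·(cos 81.7°, sin 81.7°) = (35.5, 36.3). The perpendicularity gives EH at right angles to ME; with |EH| = 8.3 on the right of ME, H = E + 8.3·(0.990, -0.144) = (43.7, 35.1). Then |UH| = |H − U| = 56.1.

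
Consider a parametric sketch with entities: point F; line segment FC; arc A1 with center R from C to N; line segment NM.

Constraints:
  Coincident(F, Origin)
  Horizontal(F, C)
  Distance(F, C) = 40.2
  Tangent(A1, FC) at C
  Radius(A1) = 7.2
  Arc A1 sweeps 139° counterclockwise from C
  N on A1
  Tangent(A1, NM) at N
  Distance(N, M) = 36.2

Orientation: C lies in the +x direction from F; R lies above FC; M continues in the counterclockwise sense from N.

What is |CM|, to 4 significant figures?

42.83

On A1, C sits at bearing -90° from R; a 139° counterclockwise sweep puts N at bearing 49°, so N = R + 7.2·(cos 49°, sin 49°) = (44.92, 12.63). The tangent condition forces RN to be normal to NM, so NM runs along (−sin 49°, cos 49°); with |NM| = 36.2, M = (17.60, 36.38). Then |CM| = |M − C| = 42.83.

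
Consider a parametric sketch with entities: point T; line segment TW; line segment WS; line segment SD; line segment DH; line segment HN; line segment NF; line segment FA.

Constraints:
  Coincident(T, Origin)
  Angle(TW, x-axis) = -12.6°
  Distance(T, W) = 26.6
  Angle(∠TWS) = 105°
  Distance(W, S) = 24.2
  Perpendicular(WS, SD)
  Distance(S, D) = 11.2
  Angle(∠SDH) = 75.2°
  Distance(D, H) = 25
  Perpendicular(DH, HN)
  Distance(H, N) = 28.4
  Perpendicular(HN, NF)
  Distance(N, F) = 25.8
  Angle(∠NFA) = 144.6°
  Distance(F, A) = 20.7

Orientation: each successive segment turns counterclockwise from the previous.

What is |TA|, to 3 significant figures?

58.4

T is at the origin; TW runs at -12.6° with length 26.6, so W = (26.0, -5.80). ∠TWS = 105.0° gives WS at 62.4° from the x-axis; with |WS| = 24.2, S = (37.2, 15.6). The perpendicularity gives SD at right angles to WS, so SD runs at 152°; with |SD| = 11.2, D = (27.2, 20.8). ∠SDH = 75.2° gives DH at -103° from the x-axis; with |DH| = 25.0, H = (21.7, -3.55). DH ⟂ HN, so HN runs at -12.8°; with |HN| = 28.4, N = (49.4, -9.84). HN ⟂ NF, so NF runs at 77.2°; with |NF| = 25.8, F = (55.1, 15.3). ∠NFA = 144.6° gives FA at 113° from the x-axis; with |FA| = 20.7, A = (47.2, 34.4). Then |TA| = |A − T| = 58.4.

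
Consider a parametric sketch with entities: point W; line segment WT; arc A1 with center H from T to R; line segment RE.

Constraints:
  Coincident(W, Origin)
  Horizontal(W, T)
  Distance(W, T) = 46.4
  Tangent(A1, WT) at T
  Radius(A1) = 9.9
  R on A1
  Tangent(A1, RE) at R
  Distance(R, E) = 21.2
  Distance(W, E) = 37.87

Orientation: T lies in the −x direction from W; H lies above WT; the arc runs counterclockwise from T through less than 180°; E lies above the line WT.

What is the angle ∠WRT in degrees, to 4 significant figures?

138.8°

W is at the origin; WT is horizontal with |WT| = 46.4 and T on the −x side, so T = (-46.40, 0.000). Tangency of A1 to WT means the radius HT is perpendicular to WT, so H = T + (0, 9.9) = (-46.40, 9.900). Since HR ⟂ RE (tangency), |HE| = √(9.9² + 21.2²) = 23.40 regardless of where R sits on A1. So E lies on both circle(W, 37.87) and circle(H, 23.40); the above-WT intersection is E = (-28.49, 24.95). R is the foot of the tangent from E: R = (-37.42, 5.727).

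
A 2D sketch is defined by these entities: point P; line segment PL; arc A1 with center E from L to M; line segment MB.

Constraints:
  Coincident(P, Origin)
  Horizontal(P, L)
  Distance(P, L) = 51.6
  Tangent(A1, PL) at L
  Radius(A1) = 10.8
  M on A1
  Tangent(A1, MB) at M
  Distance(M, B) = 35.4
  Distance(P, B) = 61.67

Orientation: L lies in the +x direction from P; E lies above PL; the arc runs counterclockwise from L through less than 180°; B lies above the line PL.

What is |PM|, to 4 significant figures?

62.86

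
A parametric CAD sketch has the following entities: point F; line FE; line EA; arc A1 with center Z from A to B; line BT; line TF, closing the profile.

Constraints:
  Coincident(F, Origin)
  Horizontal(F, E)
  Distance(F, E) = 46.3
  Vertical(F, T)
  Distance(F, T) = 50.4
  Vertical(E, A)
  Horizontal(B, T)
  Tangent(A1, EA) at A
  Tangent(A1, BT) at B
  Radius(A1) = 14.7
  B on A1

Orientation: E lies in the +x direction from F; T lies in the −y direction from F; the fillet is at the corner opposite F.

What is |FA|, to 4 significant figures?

58.47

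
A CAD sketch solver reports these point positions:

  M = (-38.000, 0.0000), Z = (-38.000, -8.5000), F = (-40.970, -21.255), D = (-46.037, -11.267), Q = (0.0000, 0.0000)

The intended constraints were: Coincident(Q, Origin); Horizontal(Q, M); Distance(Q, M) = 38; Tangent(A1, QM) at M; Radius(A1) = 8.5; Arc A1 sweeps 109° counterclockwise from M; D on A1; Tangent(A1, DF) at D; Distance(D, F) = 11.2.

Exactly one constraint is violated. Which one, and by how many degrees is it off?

Tangent(A1, DF) at D — off by 7.90°.

Q = (0.00, 0.00) ✓; Q.y = 0.00, M.y = 0.00 ✓; |QM| = 38.00 ✓; ∠(ZM, MQ) = 90.00° ✓; |ZM| = 8.500 ✓; bearing(Z→D) − bearing(Z→M) = 109.0° ✓; |ZD| = 8.500 ✓; ∠(ZD, DF) = 82.10° ✗; |DF| = 11.20 ✓.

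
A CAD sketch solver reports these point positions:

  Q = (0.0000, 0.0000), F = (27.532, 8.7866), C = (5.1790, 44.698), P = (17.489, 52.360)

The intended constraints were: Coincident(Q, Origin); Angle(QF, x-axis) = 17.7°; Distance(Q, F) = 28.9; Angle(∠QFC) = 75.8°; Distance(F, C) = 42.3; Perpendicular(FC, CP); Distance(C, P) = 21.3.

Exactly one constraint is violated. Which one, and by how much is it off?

Distance(C, P) = 21.3 — off by 6.80.

Q = (0.00, 0.00) ✓; QF at 17.70° ✓; |QF| = 28.90 ✓; ∠QFC = 75.80° ✓; |FC| = 42.30 ✓; ∠(FC, CP) = 90.00° ✓; |CP| = 14.50 ✗.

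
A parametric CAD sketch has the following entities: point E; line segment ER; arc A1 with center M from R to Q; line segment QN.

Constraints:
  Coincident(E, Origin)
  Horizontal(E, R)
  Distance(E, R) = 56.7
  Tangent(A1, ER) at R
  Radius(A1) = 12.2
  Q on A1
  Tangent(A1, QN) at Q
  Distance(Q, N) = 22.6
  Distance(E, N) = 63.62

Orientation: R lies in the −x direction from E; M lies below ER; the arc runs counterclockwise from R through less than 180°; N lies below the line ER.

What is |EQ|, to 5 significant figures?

69.016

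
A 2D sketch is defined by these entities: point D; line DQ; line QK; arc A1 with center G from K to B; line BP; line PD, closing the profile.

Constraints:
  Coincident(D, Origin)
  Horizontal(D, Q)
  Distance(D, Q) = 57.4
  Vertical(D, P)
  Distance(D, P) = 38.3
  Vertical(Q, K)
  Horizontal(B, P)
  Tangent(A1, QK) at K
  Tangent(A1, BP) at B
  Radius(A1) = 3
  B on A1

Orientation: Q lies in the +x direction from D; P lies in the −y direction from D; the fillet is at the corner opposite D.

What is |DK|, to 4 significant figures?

67.39

The virtual corner opposite D is at (57.40, -38.30). The tangent condition forces GK to be normal to QK and A1 meets BP tangentially, so GB is at right angles to BP, with radius 3.0, so the center G sits 3.0 in from both sides at G = (54.40, -35.30). That places the tangent points at K = (57.40, -35.30) on QK and B = (54.40, -38.30) on BP. Then |DK| = |K − D| = 67.39.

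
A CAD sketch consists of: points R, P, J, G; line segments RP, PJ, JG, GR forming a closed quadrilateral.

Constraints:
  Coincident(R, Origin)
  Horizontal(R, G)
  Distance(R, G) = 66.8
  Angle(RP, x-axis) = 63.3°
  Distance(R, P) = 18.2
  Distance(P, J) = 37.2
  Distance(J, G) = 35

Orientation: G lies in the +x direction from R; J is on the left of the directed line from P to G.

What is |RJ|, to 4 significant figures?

51.31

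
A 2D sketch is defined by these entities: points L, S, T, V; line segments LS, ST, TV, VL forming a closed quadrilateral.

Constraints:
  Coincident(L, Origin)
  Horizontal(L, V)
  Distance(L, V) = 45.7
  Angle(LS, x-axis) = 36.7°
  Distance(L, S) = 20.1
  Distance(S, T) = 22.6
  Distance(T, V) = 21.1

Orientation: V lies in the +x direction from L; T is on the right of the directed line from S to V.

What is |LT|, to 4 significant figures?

27.50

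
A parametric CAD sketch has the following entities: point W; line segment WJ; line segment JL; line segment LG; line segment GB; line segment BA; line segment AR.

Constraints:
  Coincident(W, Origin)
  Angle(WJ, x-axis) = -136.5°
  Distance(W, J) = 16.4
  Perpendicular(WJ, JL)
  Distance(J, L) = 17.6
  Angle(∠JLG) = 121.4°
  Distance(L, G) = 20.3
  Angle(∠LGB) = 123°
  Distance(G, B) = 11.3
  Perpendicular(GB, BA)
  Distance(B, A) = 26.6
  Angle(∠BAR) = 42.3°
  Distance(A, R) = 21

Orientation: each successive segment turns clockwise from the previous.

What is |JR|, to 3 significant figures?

21.8

W is at the origin; WJ runs at -136.5° with length 16.4, so J = (-11.9, -11.3). WJ is perpendicular to JL, so JL runs at 134°; with |JL| = 17.6, L = (-24.0, 1.48). ∠JLG = 121.4° gives LG at 74.9° from the x-axis; with |LG| = 20.3, G = (-18.7, 21.1). ∠LGB = 123.0° gives GB at 17.9° from the x-axis; with |GB| = 11.3, B = (-7.97, 24.5). GB ⟂ BA, so BA runs at -72.1°; with |BA| = 26.6, A = (0.206, -0.763). ∠BAR = 42.3° gives AR at 150° from the x-axis; with |AR| = 21.0, R = (-18.0, 9.67). Then |JR| = |R − J| = 21.8.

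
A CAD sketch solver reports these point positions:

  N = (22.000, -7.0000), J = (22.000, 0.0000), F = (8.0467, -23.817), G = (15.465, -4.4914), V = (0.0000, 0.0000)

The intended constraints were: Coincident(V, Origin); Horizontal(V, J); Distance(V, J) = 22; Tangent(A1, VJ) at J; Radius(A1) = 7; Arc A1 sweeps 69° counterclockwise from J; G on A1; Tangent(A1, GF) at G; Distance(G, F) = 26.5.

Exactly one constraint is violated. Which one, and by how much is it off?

Distance(G, F) = 26.5 — off by 5.80.

V = (0.00, 0.00) ✓; V.y = 0.00, J.y = 0.00 ✓; |VJ| = 22.00 ✓; ∠(NJ, JV) = 90.00° ✓; |NJ| = 7.000 ✓; bearing(N→G) − bearing(N→J) = 69.00° ✓; |NG| = 7.000 ✓; ∠(NG, GF) = 90.00° ✓; |GF| = 20.70 ✗.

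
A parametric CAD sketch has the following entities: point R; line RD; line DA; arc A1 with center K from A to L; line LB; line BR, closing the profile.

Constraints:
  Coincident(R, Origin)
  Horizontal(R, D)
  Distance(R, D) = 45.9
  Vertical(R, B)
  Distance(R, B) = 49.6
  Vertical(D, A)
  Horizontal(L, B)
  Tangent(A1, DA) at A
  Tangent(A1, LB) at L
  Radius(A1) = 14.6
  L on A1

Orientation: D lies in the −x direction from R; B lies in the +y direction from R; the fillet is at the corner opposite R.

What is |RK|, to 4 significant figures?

46.95

R is at the origin; RD is horizontal with |RD| = 45.9 and D on the −x side, so D = (-45.90, 0.000). R and B share the same x with |RB| = 49.6 and B on the +y side, so B = (0.000, 49.60). The virtual corner opposite R is at (-45.90, 49.60). The tangent condition forces KA to be normal to DA and the tangent condition forces KL to be normal to LB, with radius 14.6, so the center K sits 14.6 in from both sides at K = (-31.30, 35.00). Then |RK| = |K − R| = 46.95.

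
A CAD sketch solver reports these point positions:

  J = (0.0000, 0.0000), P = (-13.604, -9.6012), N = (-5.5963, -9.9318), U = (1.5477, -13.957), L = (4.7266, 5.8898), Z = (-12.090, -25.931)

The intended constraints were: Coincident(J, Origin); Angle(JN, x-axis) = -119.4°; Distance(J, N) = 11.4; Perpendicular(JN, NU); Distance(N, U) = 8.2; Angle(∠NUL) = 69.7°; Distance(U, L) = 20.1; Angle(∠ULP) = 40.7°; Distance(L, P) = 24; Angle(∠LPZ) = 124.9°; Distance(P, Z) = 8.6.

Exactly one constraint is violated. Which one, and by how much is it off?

Distance(P, Z) = 8.6 — off by 7.80.

J = (0.00, 0.00) ✓; JN at -119.4° ✓; |JN| = 11.40 ✓; ∠(JN, NU) = 90.00° ✓; |NU| = 8.200 ✓; ∠NUL = 69.70° ✓; |UL| = 20.10 ✓; ∠ULP = 40.70° ✓; |LP| = 24.00 ✓; ∠LPZ = 124.9° ✓; |PZ| = 16.40 ✗.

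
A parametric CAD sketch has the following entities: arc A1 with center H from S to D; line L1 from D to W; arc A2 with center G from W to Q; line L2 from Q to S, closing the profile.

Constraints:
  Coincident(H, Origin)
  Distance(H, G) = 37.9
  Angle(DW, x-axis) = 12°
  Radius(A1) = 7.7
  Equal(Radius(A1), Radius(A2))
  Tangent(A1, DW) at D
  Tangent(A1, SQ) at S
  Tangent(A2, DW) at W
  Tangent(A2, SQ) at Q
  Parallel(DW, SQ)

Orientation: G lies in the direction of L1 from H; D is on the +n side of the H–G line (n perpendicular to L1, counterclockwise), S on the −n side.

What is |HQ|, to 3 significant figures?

38.7

The slot axis is L1's direction at 12.0°, so u = (cos 12.0°, sin 12.0°) = (0.978, 0.208) and n = (−sin 12.0°, cos 12.0°) = (-0.208, 0.978). H is at the origin and G lies 37.9 along u from H, so G = 37.9·u = (37.1, 7.88). Tangency of A1 to both parallel lines with radius 7.7 puts D and S at H ± 7.7·n: D = (-1.60, 7.53), S = (1.60, -7.53). Equal radii place W and Q the same way about G: W = G + 7.7·n = (35.5, 15.4), Q = G − 7.7·n = (38.7, 0.348). Then |HQ| = |Q − H| = 38.7.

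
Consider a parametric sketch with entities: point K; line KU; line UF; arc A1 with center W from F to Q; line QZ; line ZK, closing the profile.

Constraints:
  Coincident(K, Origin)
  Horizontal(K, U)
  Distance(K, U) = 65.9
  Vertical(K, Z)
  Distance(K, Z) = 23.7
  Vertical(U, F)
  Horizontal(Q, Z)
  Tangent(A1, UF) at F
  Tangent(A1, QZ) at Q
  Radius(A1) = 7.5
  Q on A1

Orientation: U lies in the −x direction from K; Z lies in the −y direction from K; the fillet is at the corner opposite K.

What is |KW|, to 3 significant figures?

60.6

K and Z share the same x with |KZ| = 23.7 and Z on the −y side, so Z = (0.00, -23.7). The virtual corner opposite K is at (-65.9, -23.7). Since A1 is tangent to UF there, WF ⟂ UF and since A1 is tangent to QZ there, WQ ⟂ QZ, with radius 7.5, so the center W sits 7.5 in from both sides at W = (-58.4, -16.2). Then |KW| = |W − K| = 60.6.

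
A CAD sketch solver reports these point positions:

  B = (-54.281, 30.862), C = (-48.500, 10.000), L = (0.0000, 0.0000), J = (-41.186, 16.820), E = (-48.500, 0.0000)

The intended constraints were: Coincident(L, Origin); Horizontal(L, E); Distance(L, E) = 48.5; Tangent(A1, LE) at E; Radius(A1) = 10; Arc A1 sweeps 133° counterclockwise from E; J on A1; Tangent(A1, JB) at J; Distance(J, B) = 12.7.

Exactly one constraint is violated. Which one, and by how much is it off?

Distance(J, B) = 12.7 — off by 6.50.

L = (0.00, 0.00) ✓; L.y = 0.00, E.y = 0.00 ✓; |LE| = 48.50 ✓; ∠(CE, EL) = 90.00° ✓; |CE| = 10.00 ✓; bearing(C→J) − bearing(C→E) = 133.0° ✓; |CJ| = 10.00 ✓; ∠(CJ, JB) = 90.00° ✓; |JB| = 19.20 ✗.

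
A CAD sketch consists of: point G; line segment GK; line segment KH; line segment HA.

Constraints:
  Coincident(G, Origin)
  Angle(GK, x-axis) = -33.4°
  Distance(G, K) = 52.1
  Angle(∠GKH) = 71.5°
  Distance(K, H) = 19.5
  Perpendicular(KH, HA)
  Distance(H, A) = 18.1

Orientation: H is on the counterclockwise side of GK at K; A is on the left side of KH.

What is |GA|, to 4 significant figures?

31.45

G is at the origin; GK runs at -33.4° with length 52.1, so K = 52.1·(cos -33.4°, sin -33.4°) = (43.50, -28.68). ∠GKH = 71.5°, so KH runs at -33.4° + (180° − 71.5°) = 75.10° from the x-axis; with |KH| = 19.5, H = K + 19.5·(cos 75.10°, sin 75.10°) = (48.51, -9.836). KH ⟂ HA; with |HA| = 18.1 on the left of KH, A = H + 18.1·(-0.9664, 0.2571) = (31.02, -5.182). Then |GA| = |A − G| = 31.45.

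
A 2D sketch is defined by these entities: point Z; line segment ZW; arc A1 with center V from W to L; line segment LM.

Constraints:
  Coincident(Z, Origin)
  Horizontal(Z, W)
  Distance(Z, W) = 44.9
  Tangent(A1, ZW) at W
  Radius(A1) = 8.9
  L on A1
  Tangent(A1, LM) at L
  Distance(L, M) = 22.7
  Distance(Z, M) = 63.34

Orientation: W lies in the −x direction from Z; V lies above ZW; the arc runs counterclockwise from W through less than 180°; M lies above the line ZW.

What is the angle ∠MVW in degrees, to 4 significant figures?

154.9°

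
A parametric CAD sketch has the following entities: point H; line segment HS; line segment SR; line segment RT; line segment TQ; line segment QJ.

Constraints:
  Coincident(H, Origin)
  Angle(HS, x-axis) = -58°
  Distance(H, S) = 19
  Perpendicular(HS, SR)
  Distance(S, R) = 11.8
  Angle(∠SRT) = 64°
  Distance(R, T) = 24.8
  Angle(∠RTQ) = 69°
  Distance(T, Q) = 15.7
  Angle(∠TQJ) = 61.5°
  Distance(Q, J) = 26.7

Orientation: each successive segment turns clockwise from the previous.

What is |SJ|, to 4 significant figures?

16.59

H is at the origin; HS runs at -58.0° with length 19.0, so S = (10.07, -16.11). HS is perpendicular to SR, so SR runs at -148.0°; with |SR| = 11.8, R = (0.06150, -22.37). ∠SRT = 64.0° gives RT at 96.00° from the x-axis; with |RT| = 24.8, T = (-2.531, 2.298). ∠RTQ = 69.0° gives TQ at -15.00° from the x-axis; with |TQ| = 15.7, Q = (12.63, -1.765). ∠TQJ = 61.5° gives QJ at -133.5° from the x-axis; with |QJ| = 26.7, J = (-5.745, -21.13). Then |SJ| = |J − S| = 16.59.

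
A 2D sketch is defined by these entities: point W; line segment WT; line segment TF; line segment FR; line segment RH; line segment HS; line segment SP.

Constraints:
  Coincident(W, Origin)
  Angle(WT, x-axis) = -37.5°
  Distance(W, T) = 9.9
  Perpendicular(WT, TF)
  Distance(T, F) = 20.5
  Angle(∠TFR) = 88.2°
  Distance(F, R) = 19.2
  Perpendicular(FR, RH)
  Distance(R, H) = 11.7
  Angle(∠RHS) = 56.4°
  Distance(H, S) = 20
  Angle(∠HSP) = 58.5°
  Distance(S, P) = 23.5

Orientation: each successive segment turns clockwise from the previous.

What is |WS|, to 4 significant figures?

21.12

W is at the origin; WT runs at -37.5° with length 9.9, so T = (7.854, -6.027). WT ⟂ TF, so TF runs at -127.5°; with |TF| = 20.5, F = (-4.625, -22.29). ∠TFR = 88.2° gives FR at 140.7° from the x-axis; with |FR| = 19.2, R = (-19.48, -10.13). The perpendicularity gives RH at right angles to FR, so RH runs at 50.70°; with |RH| = 11.7, H = (-12.07, -1.076). ∠RHS = 56.4° gives HS at -72.90° from the x-axis; with |HS| = 20.0, S = (-6.192, -20.19). Then |WS| = |S − W| = 21.12.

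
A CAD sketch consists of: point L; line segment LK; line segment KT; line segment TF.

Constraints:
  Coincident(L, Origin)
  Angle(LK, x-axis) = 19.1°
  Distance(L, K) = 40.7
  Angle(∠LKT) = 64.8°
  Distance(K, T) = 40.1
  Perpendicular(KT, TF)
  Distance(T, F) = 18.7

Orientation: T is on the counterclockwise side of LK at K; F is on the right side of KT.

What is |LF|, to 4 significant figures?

60.01

L is at the origin; LK runs at 19.1° with length 40.7, so K = 40.7·(cos 19.1°, sin 19.1°) = (38.46, 13.32). ∠LKT = 64.8°, so KT runs at 19.1° + (180° − 64.8°) = 134.3° from the x-axis; with |KT| = 40.1, T = K + 40.1·(cos 134.3°, sin 134.3°) = (10.45, 42.02). KT ⟂ TF; with |TF| = 18.7 on the right of KT, F = T + 18.7·(0.7157, 0.6984) = (23.84, 55.08). Then |LF| = |F − L| = 60.01.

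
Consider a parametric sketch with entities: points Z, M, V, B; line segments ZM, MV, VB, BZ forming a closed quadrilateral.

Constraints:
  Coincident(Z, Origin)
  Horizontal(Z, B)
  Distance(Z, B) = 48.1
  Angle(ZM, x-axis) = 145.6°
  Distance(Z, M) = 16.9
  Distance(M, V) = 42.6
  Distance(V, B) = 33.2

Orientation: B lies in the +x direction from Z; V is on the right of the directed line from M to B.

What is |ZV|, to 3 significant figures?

25.8

Z is at the origin; ZB is horizontal with |ZB| = 48.1 and B in +x, so B = (48.1, 0). ZM runs at 145.6° with |ZM| = 16.9, so M = (-13.9, 9.55). V is determined by |MV| = 42.6 and |VB| = 33.2 together: it lies at the intersection of circle(M, 42.6) and circle(B, 33.2). With |MB| = 62.8, the foot of the radical line on MB is 37.1 from M and the perpendicular offset is √(42.6² − 37.1²) = 21.0. Taking the right-of-MB solution: V = (19.5, -16.8).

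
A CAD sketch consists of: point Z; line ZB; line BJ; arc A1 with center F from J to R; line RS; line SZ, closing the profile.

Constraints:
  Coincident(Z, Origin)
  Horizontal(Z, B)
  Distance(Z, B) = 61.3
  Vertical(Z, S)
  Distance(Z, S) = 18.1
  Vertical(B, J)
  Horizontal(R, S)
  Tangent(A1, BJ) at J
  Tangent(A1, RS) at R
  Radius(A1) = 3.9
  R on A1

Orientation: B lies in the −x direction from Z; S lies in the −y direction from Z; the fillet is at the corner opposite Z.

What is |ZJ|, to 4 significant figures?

62.92

The virtual corner opposite Z is at (-61.30, -18.10). A1 meets BJ tangentially, so FJ is at right angles to BJ and tangency of A1 to RS means the radius FR is perpendicular to RS, with radius 3.9, so the center F sits 3.9 in from both sides at F = (-57.40, -14.20). That places the tangent points at J = (-61.30, -14.20) on BJ and R = (-57.40, -18.10) on RS. Then |ZJ| = |J − Z| = 62.92.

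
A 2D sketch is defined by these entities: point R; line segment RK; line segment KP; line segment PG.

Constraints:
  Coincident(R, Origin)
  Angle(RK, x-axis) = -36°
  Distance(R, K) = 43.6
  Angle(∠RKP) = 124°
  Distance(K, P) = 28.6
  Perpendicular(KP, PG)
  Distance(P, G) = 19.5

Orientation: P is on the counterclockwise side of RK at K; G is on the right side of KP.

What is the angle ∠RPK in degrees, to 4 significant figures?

34.30°

R is at the origin; RK runs at -36.0° with length 43.6, so K = 43.6·(cos -36.0°, sin -36.0°) = (35.27, -25.63). ∠RKP = 124.0°, so KP runs at -36.0° + (180° − 124.0°) = 20.00° from the x-axis; with |KP| = 28.6, P = K + 28.6·(cos 20.00°, sin 20.00°) = (62.15, -15.85). Then cos ∠RPK = PR·PK / (|PR||PK|), giving 34.30°.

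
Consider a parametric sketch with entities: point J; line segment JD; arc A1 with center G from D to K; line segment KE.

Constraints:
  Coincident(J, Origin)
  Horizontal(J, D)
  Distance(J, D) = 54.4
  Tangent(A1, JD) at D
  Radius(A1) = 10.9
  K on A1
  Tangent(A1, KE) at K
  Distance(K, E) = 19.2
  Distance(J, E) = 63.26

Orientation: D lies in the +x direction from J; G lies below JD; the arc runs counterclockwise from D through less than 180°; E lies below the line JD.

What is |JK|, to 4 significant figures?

47.63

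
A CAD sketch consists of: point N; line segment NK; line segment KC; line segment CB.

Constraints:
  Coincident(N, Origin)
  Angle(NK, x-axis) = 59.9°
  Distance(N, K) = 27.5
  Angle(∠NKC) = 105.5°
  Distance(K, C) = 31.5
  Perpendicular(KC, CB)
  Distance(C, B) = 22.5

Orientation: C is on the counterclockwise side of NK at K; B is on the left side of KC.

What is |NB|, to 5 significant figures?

39.054

N is at the origin; NK runs at 59.9° with length 27.5, so K = 27.5·(cos 59.9°, sin 59.9°) = (13.792, 23.792). ∠NKC = 105.5°, so KC runs at 59.9° + (180° − 105.5°) = 134.40° from the x-axis; with |KC| = 31.5, C = K + 31.5·(cos 134.40°, sin 134.40°) = (-8.2478, 46.298). The perpendicularity gives CB at right angles to KC; with |CB| = 22.5 on the left of KC, B = C + 22.5·(-0.71447, -0.69966) = (-24.323, 30.555). Then |NB| = |B − N| = 39.054.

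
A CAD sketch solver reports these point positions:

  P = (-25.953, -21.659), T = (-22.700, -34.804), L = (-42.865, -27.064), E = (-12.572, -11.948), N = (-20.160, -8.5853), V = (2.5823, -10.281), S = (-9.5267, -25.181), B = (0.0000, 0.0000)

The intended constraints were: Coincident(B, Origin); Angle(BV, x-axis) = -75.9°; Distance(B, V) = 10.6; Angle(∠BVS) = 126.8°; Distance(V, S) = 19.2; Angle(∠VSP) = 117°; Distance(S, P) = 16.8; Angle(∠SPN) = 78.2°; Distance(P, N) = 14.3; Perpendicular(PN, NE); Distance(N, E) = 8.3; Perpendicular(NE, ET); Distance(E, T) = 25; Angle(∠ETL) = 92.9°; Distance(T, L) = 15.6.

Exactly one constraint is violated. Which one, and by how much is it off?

Distance(T, L) = 15.6 — off by 6.00.

B = (0.00, 0.00) ✓; BV at -75.90° ✓; |BV| = 10.60 ✓; ∠BVS = 126.8° ✓; |VS| = 19.20 ✓; ∠VSP = 117.0° ✓; |SP| = 16.80 ✓; ∠SPN = 78.20° ✓; |PN| = 14.30 ✓; ∠(PN, NE) = 90.00° ✓; |NE| = 8.300 ✓; ∠(NE, ET) = 90.00° ✓; |ET| = 25.00 ✓; ∠ETL = 92.90° ✓; |TL| = 21.60 ✗.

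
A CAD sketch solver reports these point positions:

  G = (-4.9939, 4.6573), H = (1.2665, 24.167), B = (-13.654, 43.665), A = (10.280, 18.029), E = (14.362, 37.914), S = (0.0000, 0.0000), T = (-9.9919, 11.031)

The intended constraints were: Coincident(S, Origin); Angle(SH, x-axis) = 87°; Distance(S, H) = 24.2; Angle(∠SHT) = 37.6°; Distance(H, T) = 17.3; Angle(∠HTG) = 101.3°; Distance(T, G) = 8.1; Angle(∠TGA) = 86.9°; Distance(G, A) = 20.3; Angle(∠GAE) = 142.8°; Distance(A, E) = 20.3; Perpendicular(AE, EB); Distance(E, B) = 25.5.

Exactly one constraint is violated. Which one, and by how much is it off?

Distance(E, B) = 25.5 — off by 3.10.

S = (0.00, 0.00) ✓; SH at 87.00° ✓; |SH| = 24.20 ✓; ∠SHT = 37.60° ✓; |HT| = 17.30 ✓; ∠HTG = 101.3° ✓; |TG| = 8.100 ✓; ∠TGA = 86.90° ✓; |GA| = 20.30 ✓; ∠GAE = 142.8° ✓; |AE| = 20.30 ✓; ∠(AE, EB) = 90.00° ✓; |EB| = 28.60 ✗.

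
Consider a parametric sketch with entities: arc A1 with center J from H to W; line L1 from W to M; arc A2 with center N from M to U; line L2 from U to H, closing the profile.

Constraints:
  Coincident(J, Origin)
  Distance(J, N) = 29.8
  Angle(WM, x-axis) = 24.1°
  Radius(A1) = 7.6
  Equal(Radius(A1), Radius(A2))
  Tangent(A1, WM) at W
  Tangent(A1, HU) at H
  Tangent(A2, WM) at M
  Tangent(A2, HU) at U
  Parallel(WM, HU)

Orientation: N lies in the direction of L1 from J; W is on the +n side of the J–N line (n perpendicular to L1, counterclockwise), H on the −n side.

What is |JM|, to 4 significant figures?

30.75

The slot axis is L1's direction at 24.1°, so u = (cos 24.1°, sin 24.1°) = (0.9128, 0.4083) and n = (−sin 24.1°, cos 24.1°) = (-0.4083, 0.9128). J is at the origin and N lies 29.8 along u from J, so N = 29.8·u = (27.20, 12.17). Tangency of A1 to both parallel lines with radius 7.6 puts W and H at J ± 7.6·n: W = (-3.103, 6.938), H = (3.103, -6.938). Equal radii place M and U the same way about N: M = N + 7.6·n = (24.10, 19.11), U = N − 7.6·n = (30.31, 5.231). Then |JM| = |M − J| = 30.75.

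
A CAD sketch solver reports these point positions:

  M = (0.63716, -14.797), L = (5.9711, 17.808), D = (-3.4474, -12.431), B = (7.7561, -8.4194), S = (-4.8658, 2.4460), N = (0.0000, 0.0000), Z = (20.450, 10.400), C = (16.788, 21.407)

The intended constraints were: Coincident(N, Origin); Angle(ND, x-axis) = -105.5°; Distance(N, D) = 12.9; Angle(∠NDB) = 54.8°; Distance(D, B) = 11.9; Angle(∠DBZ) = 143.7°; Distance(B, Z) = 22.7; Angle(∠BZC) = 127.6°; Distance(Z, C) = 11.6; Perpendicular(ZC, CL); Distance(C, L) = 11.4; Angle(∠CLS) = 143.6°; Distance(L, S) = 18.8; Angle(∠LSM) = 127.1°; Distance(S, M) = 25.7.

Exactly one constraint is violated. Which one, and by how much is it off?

Distance(S, M) = 25.7 — off by 7.60.

N = (0.00, 0.00) ✓; ND at -105.5° ✓; |ND| = 12.90 ✓; ∠NDB = 54.80° ✓; |DB| = 11.90 ✓; ∠DBZ = 143.7° ✓; |BZ| = 22.70 ✓; ∠BZC = 127.6° ✓; |ZC| = 11.60 ✓; ∠(ZC, CL) = 90.00° ✓; |CL| = 11.40 ✓; ∠CLS = 143.6° ✓; |LS| = 18.80 ✓; ∠LSM = 127.1° ✓; |SM| = 18.10 ✗.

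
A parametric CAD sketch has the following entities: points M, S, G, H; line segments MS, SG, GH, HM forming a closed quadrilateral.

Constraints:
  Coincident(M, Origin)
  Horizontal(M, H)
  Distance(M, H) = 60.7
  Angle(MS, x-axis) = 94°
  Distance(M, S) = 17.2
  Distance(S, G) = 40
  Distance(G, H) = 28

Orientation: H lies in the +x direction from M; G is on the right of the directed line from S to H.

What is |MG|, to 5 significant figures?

33.148

M is at the origin; MH is horizontal with |MH| = 60.7 and H in +x, so H = (60.7, 0). MS runs at 94.0° with |MS| = 17.2, so S = (-1.1998, 17.158). G is determined by |SG| = 40.0 and |GH| = 28.0 together: it lies at the intersection of circle(S, 40.0) and circle(H, 28.0). With |SH| = 64.234, the foot of the radical line on SH is 38.469 from S and the perpendicular offset is √(40.0² − 38.469²) = 10.962. Taking the right-of-SH solution: G = (32.943, -3.6810).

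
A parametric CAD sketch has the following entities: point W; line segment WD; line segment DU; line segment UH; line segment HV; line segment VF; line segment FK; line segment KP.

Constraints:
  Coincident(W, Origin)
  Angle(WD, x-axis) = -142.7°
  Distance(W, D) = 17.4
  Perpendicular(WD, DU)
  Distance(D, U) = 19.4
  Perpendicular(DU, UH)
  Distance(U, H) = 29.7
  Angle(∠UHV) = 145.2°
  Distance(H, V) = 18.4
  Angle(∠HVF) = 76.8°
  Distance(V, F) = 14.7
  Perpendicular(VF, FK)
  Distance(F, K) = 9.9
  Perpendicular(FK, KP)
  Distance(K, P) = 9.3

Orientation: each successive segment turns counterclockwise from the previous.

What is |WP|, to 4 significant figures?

21.00

VF is perpendicular to FK, so FK runs at -94.70°; with |FK| = 9.9, K = (11.73, 0.8686). FK ⟂ KP, so KP runs at -4.700°; with |KP| = 9.3, P = (21.00, 0.1066). Then |WP| = |P − W| = 21.00.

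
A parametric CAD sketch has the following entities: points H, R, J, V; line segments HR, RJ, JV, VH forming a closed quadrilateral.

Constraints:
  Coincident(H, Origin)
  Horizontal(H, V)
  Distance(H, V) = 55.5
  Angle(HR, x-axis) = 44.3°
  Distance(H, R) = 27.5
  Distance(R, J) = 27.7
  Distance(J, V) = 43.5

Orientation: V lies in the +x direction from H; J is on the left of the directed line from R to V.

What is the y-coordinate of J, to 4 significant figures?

39.88

Checks: |RJ| = 27.70 ✓; |JV| = 43.50 ✓.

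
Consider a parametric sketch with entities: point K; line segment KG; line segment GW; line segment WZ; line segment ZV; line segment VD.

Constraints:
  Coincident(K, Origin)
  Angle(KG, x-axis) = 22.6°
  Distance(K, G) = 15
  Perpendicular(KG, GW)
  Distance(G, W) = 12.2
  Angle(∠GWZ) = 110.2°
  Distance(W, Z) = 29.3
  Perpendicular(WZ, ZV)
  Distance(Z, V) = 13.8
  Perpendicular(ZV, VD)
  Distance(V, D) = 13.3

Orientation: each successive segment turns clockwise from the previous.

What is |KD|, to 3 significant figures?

6.76

K is at the origin; KG runs at 22.6° with length 15.0, so G = (13.8, 5.76). The perpendicularity gives GW at right angles to KG, so GW runs at -67.4°; with |GW| = 12.2, W = (18.5, -5.50). ∠GWZ = 110.2° gives WZ at -137° from the x-axis; with |WZ| = 29.3, Z = (-2.96, -25.4). WZ ⟂ ZV, so ZV runs at 133°; with |ZV| = 13.8, V = (-12.3, -15.3). ZV is perpendicular to VD, so VD runs at 42.8°; with |VD| = 13.3, D = (-2.58, -6.24). Then |KD| = |D − K| = 6.76.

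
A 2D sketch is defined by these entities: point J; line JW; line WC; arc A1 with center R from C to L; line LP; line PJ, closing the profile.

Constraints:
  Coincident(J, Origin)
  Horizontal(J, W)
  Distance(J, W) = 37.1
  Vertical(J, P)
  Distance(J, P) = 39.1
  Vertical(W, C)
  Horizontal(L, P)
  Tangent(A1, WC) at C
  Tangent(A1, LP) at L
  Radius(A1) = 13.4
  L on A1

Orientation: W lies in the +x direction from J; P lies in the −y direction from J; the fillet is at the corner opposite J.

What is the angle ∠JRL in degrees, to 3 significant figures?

137°

The virtual corner opposite J is at (37.1, -39.1). Since A1 is tangent to WC there, RC ⟂ WC and the tangent condition forces RL to be normal to LP, with radius 13.4, so the center R sits 13.4 in from both sides at R = (23.7, -25.7). That places the tangent points at C = (37.1, -25.7) on WC and L = (23.7, -39.1) on LP. Then cos ∠JRL = RJ·RL / (|RJ||RL|), giving 137°.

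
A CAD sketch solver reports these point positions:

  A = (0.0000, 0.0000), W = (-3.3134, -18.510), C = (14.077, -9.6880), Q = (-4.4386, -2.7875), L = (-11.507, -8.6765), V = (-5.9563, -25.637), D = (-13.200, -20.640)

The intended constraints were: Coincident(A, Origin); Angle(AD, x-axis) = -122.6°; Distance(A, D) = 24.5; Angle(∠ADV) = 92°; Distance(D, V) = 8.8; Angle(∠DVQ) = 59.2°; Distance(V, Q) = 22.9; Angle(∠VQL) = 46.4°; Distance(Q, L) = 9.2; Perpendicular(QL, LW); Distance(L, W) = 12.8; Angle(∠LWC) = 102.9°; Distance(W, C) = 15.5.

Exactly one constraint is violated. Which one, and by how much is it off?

Distance(W, C) = 15.5 — off by 4.00.

A = (0.00, 0.00) ✓; AD at -122.6° ✓; |AD| = 24.50 ✓; ∠ADV = 92.00° ✓; |DV| = 8.800 ✓; ∠DVQ = 59.20° ✓; |VQ| = 22.90 ✓; ∠VQL = 46.40° ✓; |QL| = 9.200 ✓; ∠(QL, LW) = 90.00° ✓; |LW| = 12.80 ✓; ∠LWC = 102.9° ✓; |WC| = 19.50 ✗.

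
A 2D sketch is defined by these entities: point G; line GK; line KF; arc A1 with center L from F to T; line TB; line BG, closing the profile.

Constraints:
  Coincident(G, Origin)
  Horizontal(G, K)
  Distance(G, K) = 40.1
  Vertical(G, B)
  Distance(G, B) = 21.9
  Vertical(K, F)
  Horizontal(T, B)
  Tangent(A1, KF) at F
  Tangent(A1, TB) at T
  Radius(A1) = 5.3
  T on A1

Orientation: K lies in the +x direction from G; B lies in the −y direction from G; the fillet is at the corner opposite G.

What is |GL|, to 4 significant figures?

38.56

GB is vertical with |GB| = 21.9 and B on the −y side, so B = (0.000, -21.90). The virtual corner opposite G is at (40.10, -21.90). A1 meets KF tangentially, so LF is at right angles to KF and tangency of A1 to TB means the radius LT is perpendicular to TB, with radius 5.3, so the center L sits 5.3 in from both sides at L = (34.80, -16.60). Then |GL| = |L − G| = 38.56.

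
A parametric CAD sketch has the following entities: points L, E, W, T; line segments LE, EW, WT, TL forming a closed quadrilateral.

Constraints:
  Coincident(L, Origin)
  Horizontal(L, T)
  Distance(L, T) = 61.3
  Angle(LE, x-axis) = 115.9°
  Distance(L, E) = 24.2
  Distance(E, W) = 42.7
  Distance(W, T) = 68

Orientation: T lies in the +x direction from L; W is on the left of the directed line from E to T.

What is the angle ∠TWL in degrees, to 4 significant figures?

58.26°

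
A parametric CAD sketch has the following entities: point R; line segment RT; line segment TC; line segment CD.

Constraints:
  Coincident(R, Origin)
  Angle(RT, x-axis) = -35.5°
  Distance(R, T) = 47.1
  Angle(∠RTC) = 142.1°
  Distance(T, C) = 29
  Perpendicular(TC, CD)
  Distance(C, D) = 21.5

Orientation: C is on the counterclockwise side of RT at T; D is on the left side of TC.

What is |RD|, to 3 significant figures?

66.6

∠RTC = 142.1°, so TC runs at -35.5° + (180° − 142.1°) = 2.40° from the x-axis; with |TC| = 29.0, C = T + 29.0·(cos 2.40°, sin 2.40°) = (67.3, -26.1). TC ⟂ CD; with |CD| = 21.5 on the left of TC, D = C + 21.5·(-0.0419, 0.999) = (66.4, -4.66). Then |RD| = |D − R| = 66.6.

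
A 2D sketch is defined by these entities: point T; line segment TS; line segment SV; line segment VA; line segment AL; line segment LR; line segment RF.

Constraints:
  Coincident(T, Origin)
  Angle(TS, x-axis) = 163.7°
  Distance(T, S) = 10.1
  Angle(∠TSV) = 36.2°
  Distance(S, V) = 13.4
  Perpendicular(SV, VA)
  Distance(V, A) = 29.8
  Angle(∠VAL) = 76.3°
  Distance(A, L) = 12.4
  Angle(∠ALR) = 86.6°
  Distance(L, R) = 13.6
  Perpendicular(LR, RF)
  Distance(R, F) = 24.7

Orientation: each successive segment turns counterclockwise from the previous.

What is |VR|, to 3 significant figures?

16.0

T is at the origin; TS runs at 163.7° with length 10.1, so S = (-9.69, 2.83). ∠TSV = 36.2° gives SV at -52.5° from the x-axis; with |SV| = 13.4, V = (-1.54, -7.80). SV ⟂ VA, so VA runs at 37.5°; with |VA| = 29.8, A = (22.1, 10.3). ∠VAL = 76.3° gives AL at 141° from the x-axis; with |AL| = 12.4, L = (12.4, 18.1). ∠ALR = 86.6° gives LR at -125° from the x-axis; with |LR| = 13.6, R = (4.56, 7.03). Then |VR| = |R − V| = 16.0.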